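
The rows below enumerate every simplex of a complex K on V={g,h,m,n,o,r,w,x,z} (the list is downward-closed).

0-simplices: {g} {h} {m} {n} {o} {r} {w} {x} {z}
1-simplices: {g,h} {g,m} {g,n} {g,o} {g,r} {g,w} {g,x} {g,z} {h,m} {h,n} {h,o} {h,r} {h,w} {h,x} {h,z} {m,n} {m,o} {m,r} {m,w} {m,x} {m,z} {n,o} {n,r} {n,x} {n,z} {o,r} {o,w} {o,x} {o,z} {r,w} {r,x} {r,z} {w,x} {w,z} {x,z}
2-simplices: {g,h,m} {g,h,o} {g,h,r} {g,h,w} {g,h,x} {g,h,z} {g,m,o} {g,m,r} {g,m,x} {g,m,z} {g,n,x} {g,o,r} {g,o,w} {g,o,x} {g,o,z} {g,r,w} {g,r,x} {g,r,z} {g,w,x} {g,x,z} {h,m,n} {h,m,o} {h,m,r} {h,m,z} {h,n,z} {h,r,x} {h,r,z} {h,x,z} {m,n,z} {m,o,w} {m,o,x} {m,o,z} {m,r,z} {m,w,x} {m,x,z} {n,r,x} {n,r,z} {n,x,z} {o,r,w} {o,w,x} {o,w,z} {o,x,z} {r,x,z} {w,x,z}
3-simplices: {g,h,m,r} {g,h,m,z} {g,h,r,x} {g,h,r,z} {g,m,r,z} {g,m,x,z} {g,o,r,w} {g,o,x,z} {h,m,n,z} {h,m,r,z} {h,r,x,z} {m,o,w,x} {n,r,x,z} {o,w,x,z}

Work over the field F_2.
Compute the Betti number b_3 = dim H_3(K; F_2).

n_0=9 n_1=35 n_2=44 n_3=14  [Z2]
∂1: piv[gh,gm,gn,go,gr,gw,gx,gz] rk=8  ker:hm,hn,ho,hr,hw,hx,hz,mn,mo,mr,mw,mx,mz,no,nr,nx,nz,or,ow,ox,oz,rw,rx,rz,wx,wz,xz
∂2: piv[ghm,gho,ghr,ghw,ghx,ghz,gmo,gmr,gmx,gmz,gnx,gor,gow,gox,goz,grw,grx,grz,gwx,gxz,hmn,hnz,mow,nrx,nrz,owz] rk=26  ker:hmo,hmr,hmz,hrx,hrz,hxz,mnz,mox,moz,mrz,mwx,mxz,nxz,orw,owx,oxz,rxz,wxz
∂3: piv[ghmr,ghmz,ghrx,ghrz,gmrz,gmxz,gorw,goxz,hmnz,hrxz,mowx,nrxz,owxz] rk=13  ker:hmrz
b_3=(14−13)−0=1

b_3=1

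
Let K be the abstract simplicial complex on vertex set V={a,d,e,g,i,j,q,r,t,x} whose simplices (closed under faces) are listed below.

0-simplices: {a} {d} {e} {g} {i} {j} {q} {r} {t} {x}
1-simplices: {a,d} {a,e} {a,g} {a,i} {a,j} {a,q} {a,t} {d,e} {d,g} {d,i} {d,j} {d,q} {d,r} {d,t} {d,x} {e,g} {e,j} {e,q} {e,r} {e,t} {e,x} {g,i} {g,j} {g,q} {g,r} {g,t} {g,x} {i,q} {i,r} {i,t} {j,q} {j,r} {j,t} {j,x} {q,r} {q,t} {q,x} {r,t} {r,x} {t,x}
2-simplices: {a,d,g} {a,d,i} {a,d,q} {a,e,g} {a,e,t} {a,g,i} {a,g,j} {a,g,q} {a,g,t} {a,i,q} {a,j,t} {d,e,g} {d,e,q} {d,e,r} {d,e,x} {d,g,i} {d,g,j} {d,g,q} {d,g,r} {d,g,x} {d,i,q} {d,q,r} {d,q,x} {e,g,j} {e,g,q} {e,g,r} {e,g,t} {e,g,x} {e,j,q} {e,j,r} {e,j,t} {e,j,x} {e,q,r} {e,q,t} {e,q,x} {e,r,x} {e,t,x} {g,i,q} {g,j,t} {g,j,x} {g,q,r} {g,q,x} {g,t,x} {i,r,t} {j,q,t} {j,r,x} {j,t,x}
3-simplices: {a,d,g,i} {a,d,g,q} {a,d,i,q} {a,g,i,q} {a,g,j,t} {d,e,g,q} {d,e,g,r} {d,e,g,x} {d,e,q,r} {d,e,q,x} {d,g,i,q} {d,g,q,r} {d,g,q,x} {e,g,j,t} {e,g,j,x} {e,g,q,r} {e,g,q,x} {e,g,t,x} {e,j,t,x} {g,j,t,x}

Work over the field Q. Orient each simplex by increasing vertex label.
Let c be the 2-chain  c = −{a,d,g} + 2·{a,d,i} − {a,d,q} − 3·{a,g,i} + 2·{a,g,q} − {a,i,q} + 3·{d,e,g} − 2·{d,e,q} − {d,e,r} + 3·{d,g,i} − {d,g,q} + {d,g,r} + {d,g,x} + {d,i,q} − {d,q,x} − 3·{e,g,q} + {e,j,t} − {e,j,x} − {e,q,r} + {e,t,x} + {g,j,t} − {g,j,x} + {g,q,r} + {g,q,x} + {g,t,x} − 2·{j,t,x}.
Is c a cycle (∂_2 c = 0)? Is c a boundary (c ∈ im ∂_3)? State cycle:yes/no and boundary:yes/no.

cycle:yes boundary:yes

n_0=10 n_1=40 n_2=47 n_3=20  [Q]
∂1: piv[ad,ae,ag,ai,aj,aq,at,dr,dx] rk=9  ker:de,dg,di,dj,dq,dt,eg,ej,eq,er,et,ex,gi,gj,gq,gr,gt,gx,iq,ir,it,jq,jr,jt,jx,qr,qt,qx,rt,rx,tx
∂2: piv[adg,adi,adq,aeg,aet,agi,agj,agq,agt,aiq,ajt,deg,deq,der,dex,dgj,dgr,dgx,dqr,dqx,egj,ejq,ejr,ejx,eqt,erx,etx,irt] rk=28  ker:dgi,dgq,diq,egq,egr,egt,egx,ejt,eqr,eqx,giq,gjt,gjx,gqr,gqx,gtx,jqt,jrx,jtx
∂3: piv[adgi,adgq,adiq,agiq,agjt,degq,degr,degx,deqr,deqx,dgqr,dgqx,egjt,egjx,egtx,ejtx] rk=16  ker:dgiq,egqr,egqx,gjtx
∂2c = 0
c vs im∂3: reduces to 0 ⇒ boundary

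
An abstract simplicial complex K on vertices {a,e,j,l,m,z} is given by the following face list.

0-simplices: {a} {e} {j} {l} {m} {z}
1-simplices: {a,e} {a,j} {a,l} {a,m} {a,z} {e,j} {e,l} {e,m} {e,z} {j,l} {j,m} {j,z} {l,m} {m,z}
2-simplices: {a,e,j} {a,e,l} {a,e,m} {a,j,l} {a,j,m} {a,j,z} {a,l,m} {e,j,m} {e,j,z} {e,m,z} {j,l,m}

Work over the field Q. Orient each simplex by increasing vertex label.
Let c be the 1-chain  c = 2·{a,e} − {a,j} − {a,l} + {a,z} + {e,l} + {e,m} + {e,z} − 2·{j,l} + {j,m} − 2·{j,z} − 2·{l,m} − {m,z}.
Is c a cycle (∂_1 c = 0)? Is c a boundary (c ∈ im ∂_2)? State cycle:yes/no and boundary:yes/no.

cycle:no boundary:no

n_0=6 n_1=14 n_2=11  [Q]
∂1: piv[ae,aj,al,am,az] rk=5  ker:ej,el,em,ez,jl,jm,jz,lm,mz
∂2: piv[aej,ael,aem,ajl,ajm,ajz,alm,ejz,emz] rk=9  ker:ejm,jlm
∂1c = −{a} − {e} + 2·{j} + {m} − {z}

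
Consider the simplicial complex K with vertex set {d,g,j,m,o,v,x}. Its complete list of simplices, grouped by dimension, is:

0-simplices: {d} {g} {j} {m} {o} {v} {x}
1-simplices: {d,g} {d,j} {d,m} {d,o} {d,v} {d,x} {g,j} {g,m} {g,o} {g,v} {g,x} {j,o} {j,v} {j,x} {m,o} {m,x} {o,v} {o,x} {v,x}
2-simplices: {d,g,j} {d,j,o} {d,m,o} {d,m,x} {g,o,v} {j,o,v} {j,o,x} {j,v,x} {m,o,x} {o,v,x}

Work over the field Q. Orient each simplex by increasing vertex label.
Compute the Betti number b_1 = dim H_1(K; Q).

n_0=7 n_1=19 n_2=10  [Q]
∂1: piv[dg,dj,dm,do,dv,dx] rk=6  ker:gj,gm,go,gv,gx,jo,jv,jx,mo,mx,ov,ox,vx
∂2: piv[dgj,djo,dmo,dmx,gov,jov,jox,jvx,mox] rk=9  ker:ovx
b_1=(19−6)−9=4

b_1=4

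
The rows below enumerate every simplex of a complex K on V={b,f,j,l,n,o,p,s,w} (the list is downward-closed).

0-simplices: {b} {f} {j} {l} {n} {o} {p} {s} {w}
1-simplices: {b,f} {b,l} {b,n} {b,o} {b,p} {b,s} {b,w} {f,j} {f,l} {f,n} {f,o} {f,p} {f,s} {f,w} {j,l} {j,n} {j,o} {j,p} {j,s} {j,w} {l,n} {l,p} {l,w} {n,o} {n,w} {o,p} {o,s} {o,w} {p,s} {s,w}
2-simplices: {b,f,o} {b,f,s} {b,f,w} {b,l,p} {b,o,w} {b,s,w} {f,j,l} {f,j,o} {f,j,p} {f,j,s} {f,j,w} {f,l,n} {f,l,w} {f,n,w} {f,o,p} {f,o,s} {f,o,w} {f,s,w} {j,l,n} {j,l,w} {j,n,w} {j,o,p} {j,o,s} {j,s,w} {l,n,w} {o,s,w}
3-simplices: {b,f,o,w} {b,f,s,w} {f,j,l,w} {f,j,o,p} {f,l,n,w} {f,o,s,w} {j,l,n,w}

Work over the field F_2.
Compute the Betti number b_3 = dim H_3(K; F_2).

n_0=9 n_1=30 n_2=26 n_3=7  [Z2]
∂1: piv[bf,bl,bn,bo,bp,bs,bw,fj] rk=8  ker:fl,fn,fo,fp,fs,fw,jl,jn,jo,jp,js,jw,ln,lp,lw,no,nw,op,os,ow,ps,sw
∂2: piv[bfo,bfs,bfw,blp,bow,bsw,fjl,fjo,fjp,fjs,fjw,fln,flw,fnw,fop,fos,jln] rk=17  ker:fow,fsw,jlw,jnw,jop,jos,jsw,lnw,osw
∂3: piv[bfow,bfsw,fjlw,fjop,flnw,fosw,jlnw] rk=7
b_3=(7−7)−0=0

b_3=0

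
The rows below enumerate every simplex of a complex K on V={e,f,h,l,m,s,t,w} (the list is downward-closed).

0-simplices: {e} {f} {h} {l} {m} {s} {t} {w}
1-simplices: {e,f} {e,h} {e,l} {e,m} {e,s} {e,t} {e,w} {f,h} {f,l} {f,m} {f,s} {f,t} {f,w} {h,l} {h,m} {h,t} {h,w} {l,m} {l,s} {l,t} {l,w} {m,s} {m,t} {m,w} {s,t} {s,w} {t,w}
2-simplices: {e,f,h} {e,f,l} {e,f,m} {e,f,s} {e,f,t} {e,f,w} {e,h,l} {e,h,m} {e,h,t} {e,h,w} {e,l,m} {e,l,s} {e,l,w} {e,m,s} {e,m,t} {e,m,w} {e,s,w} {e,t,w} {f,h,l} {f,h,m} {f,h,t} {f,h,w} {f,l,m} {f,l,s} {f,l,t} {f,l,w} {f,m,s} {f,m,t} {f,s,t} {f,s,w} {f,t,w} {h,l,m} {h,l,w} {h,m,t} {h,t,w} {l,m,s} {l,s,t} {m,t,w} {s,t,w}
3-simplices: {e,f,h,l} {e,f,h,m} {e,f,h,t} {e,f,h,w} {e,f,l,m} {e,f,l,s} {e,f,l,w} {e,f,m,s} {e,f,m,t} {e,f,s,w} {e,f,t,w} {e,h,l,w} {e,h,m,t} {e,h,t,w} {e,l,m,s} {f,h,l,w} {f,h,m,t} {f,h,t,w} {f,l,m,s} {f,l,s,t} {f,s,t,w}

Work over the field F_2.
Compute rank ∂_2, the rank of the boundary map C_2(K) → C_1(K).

rank∂_2=20

n_0=8 n_1=27 n_2=39 n_3=21  [Z2]
∂1: piv[ef,eh,el,em,es,et,ew] rk=7  ker:fh,fl,fm,fs,ft,fw,hl,hm,ht,hw,lm,ls,lt,lw,ms,mt,mw,st,sw,tw
∂2: piv[efh,efl,efm,efs,eft,efw,ehl,ehm,eht,ehw,elm,els,elw,ems,emt,emw,esw,etw,flt,fst] rk=20  ker:fhl,fhm,fht,fhw,flm,fls,flw,fms,fmt,fsw,ftw,hlm,hlw,hmt,htw,lms,lst,mtw,stw
∂3: piv[efhl,efhm,efht,efhw,eflm,efls,eflw,efms,efmt,efsw,eftw,ehlw,ehmt,ehtw,elms,flst,fstw] rk=17  ker:fhlw,fhmt,fhtw,flms
rk∂_2=20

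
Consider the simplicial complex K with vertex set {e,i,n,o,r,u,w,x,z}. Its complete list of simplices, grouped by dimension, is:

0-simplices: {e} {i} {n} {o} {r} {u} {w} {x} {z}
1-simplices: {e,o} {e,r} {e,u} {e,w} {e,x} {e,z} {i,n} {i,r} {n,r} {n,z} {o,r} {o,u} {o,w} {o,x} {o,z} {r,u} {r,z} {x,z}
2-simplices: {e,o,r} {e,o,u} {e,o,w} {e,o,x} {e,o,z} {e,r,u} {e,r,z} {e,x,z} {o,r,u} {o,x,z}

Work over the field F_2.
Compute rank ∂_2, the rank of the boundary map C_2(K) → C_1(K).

n_0=9 n_1=18 n_2=10  [Z2]
∂1: piv[eo,er,eu,ew,ex,ez,in,ir] rk=8  ker:nr,nz,or,ou,ow,ox,oz,ru,rz,xz
∂2: piv[eor,eou,eow,eox,eoz,eru,erz,exz] rk=8  ker:oru,oxz
rk∂_2=8

rank∂_2=8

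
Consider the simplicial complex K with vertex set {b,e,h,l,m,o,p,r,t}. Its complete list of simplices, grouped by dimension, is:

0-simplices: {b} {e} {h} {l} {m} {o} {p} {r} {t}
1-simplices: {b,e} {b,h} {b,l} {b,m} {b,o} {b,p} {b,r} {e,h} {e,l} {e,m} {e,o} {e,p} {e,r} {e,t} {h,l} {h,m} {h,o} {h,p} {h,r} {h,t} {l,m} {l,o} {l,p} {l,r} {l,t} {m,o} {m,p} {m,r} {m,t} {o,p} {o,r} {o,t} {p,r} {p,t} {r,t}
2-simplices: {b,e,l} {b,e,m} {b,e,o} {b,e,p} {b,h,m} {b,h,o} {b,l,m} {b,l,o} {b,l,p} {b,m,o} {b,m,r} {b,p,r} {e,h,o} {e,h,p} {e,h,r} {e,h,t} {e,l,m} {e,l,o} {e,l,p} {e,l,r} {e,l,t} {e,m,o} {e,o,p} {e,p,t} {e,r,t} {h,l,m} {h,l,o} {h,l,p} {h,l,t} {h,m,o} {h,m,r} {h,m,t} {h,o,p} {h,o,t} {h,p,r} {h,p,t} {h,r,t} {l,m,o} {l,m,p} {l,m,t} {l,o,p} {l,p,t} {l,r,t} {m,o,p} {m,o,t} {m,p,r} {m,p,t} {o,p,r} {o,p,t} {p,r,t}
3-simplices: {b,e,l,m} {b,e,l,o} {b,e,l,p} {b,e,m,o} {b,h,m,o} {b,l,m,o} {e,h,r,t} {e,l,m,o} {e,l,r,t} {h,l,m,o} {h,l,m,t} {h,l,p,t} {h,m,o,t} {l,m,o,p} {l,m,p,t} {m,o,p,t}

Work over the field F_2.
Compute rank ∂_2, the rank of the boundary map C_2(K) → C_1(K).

n_0=9 n_1=35 n_2=50 n_3=16  [Z2]
∂1: piv[be,bh,bl,bm,bo,bp,br,et] rk=8  ker:eh,el,em,eo,ep,er,hl,hm,ho,hp,hr,ht,lm,lo,lp,lr,lt,mo,mp,mr,mt,op,or,ot,pr,pt,rt
∂2: piv[bel,bem,beo,bep,bhm,bho,blm,blo,blp,bmo,bmr,bpr,eho,ehp,ehr,eht,elr,elt,eop,ept,ert,hlm,hmr,hmt,hot,lmp,opr] rk=27  ker:elm,elo,elp,emo,hlo,hlp,hlt,hmo,hop,hpr,hpt,hrt,lmo,lmt,lop,lpt,lrt,mop,mot,mpr,mpt,opt,prt
∂3: piv[belm,belo,belp,bemo,bhmo,blmo,ehrt,elrt,hlmo,hlmt,hlpt,hmot,lmop,lmpt,mopt] rk=15  ker:elmo
rk∂_2=27

rank∂_2=27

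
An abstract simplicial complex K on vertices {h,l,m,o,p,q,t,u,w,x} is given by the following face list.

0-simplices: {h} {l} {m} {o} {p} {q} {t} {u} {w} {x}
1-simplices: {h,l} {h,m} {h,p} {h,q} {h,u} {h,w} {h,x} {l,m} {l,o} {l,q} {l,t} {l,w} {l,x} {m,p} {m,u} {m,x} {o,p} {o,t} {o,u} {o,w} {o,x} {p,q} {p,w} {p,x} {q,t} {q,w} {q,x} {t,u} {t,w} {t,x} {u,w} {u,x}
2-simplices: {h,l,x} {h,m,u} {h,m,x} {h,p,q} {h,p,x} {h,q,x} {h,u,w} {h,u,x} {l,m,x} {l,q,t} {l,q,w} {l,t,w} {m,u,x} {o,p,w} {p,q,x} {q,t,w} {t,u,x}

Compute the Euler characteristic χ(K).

χ(K)=-5

n_0=10 n_1=32 n_2=17
χ=+10−32+17=-5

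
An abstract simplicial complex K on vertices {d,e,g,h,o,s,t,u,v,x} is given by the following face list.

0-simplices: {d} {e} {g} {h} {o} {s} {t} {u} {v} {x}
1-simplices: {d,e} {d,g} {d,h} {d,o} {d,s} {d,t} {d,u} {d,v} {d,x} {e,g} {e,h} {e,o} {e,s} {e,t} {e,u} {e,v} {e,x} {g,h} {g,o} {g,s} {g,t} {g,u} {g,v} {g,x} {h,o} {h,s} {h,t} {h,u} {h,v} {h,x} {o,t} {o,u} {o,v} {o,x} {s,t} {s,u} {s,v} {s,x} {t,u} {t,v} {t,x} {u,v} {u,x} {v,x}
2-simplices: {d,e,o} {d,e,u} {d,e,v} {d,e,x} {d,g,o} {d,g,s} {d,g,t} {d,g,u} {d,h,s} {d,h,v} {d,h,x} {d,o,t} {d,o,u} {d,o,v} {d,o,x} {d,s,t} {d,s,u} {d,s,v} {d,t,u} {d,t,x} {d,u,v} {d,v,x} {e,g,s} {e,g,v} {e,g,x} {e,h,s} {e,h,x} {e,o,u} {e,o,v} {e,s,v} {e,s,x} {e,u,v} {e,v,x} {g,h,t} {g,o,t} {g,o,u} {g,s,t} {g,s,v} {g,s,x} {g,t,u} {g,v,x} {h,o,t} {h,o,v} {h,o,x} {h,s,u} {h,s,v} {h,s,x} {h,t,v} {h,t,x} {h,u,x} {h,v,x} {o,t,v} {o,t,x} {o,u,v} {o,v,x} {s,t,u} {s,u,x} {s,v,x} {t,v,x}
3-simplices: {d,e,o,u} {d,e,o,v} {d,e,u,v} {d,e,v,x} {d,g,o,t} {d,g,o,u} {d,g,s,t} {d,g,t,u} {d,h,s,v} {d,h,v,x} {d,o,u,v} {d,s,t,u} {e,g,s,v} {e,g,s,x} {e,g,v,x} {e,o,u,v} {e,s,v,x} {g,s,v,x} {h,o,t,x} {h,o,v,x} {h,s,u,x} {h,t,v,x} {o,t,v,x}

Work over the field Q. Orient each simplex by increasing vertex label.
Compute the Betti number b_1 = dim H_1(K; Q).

b_1=1

n_0=10 n_1=44 n_2=59 n_3=23  [Q]
∂1: piv[de,dg,dh,do,ds,dt,du,dv,dx] rk=9  ker:eg,eh,eo,es,et,eu,ev,ex,gh,go,gs,gt,gu,gv,gx,ho,hs,ht,hu,hv,hx,ot,ou,ov,ox,st,su,sv,sx,tu,tv,tx,uv,ux,vx
∂2: piv[deo,deu,dev,dex,dgo,dgs,dgt,dgu,dhs,dhv,dhx,dot,dou,dov,dox,dst,dsu,dsv,dtu,dtx,duv,dvx,egs,egv,egx,ehs,ehx,esx,ght,hot,hov,hsu,htv,hux] rk=34  ker:eou,eov,esv,euv,evx,got,gou,gst,gsv,gsx,gtu,gvx,hox,hsv,hsx,htx,hvx,otv,otx,ouv,ovx,stu,sux,svx,tvx
∂3: piv[deou,deov,deuv,devx,dgot,dgou,dgst,dgtu,dhsv,dhvx,douv,dstu,egsv,egsx,egvx,esvx,hotx,hovx,hsux,htvx,otvx] rk=21  ker:eouv,gsvx
b_1=(44−9)−34=1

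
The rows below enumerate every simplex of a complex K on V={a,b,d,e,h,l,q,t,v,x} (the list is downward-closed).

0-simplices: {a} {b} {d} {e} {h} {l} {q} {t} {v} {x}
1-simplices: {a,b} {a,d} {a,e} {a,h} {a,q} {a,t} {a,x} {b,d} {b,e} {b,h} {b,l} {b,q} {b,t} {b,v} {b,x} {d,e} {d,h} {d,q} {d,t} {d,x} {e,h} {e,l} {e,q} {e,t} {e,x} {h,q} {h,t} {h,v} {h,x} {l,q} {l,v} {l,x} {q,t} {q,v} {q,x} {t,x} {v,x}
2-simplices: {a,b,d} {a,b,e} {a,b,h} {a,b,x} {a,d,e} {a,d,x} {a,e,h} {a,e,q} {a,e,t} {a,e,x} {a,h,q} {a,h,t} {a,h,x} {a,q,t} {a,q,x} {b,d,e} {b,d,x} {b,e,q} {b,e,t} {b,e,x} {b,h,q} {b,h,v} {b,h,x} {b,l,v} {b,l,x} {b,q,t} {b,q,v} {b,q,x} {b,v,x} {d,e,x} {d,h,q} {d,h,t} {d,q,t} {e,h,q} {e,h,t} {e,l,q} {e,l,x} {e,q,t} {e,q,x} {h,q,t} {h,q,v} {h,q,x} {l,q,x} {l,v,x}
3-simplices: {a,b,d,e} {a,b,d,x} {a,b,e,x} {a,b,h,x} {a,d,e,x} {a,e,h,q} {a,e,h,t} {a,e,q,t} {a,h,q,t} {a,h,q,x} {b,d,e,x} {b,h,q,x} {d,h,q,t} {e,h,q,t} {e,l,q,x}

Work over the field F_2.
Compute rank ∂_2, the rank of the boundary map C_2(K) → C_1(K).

n_0=10 n_1=37 n_2=44 n_3=15  [Z2]
∂1: piv[ab,ad,ae,ah,aq,at,ax,bl,bv] rk=9  ker:bd,be,bh,bq,bt,bx,de,dh,dq,dt,dx,eh,el,eq,et,ex,hq,ht,hv,hx,lq,lv,lx,qt,qv,qx,tx,vx
∂2: piv[abd,abe,abh,abx,ade,adx,aeh,aeq,aet,aex,ahq,aht,ahx,aqt,aqx,beq,bet,bhv,blv,blx,bqv,bvx,dhq,dht,elq,elx] rk=26  ker:bde,bdx,bex,bhq,bhx,bqt,bqx,dex,dqt,ehq,eht,eqt,eqx,hqt,hqv,hqx,lqx,lvx
∂3: piv[abde,abdx,abex,abhx,adex,aehq,aeht,aeqt,ahqt,ahqx,bhqx,dhqt,elqx] rk=13  ker:bdex,ehqt
rk∂_2=26

rank∂_2=26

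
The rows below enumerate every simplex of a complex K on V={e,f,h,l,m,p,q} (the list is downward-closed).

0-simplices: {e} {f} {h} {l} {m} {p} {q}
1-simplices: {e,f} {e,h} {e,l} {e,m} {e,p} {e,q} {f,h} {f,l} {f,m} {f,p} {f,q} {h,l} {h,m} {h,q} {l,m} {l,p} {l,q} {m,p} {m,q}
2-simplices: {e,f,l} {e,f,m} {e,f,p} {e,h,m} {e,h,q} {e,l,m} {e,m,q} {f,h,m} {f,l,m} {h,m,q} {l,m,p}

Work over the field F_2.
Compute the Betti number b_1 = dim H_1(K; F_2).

b_1=4

n_0=7 n_1=19 n_2=11  [Z2]
∂1: piv[ef,eh,el,em,ep,eq] rk=6  ker:fh,fl,fm,fp,fq,hl,hm,hq,lm,lp,lq,mp,mq
∂2: piv[efl,efm,efp,ehm,ehq,elm,emq,fhm,lmp] rk=9  ker:flm,hmq
b_1=(19−6)−9=4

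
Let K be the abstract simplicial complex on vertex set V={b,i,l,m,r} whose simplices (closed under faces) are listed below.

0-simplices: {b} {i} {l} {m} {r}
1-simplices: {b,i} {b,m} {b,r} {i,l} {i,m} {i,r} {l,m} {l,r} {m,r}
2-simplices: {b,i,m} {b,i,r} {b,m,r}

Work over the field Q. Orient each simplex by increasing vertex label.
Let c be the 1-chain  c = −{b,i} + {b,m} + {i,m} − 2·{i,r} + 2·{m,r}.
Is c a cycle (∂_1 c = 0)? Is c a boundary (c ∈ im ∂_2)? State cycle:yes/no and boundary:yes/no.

n_0=5 n_1=9 n_2=3  [Q]
∂1: piv[bi,bm,br,il] rk=4  ker:im,ir,lm,lr,mr
∂2: piv[bim,bir,bmr] rk=3
∂1c = 0
c vs im∂2: reduces to 0 ⇒ boundary

cycle:yes boundary:yes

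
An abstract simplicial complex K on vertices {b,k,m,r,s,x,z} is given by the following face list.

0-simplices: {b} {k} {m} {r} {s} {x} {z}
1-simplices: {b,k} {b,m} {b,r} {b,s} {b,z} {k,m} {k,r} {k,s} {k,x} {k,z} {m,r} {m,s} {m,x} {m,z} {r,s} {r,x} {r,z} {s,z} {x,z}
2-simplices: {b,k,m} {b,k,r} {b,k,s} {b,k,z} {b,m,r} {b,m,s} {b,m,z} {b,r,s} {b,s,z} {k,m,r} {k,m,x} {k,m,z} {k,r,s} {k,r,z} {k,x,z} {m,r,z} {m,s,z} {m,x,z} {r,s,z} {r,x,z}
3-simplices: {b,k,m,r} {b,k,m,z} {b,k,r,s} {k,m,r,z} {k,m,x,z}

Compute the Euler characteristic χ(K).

χ(K)=3

n_0=7 n_1=19 n_2=20 n_3=5
χ=+7−19+20−5=3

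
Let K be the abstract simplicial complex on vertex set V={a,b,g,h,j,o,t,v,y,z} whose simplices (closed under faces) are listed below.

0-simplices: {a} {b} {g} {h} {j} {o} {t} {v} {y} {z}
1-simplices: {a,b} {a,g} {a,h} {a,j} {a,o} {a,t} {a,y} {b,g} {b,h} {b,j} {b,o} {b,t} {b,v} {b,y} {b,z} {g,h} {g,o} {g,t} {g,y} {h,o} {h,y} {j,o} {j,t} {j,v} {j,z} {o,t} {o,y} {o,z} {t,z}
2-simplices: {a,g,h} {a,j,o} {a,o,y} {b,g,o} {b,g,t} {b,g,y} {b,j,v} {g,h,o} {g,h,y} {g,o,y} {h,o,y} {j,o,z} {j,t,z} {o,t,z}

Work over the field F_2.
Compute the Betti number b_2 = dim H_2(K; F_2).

b_2=1

n_0=10 n_1=29 n_2=14  [Z2]
∂1: piv[ab,ag,ah,aj,ao,at,ay,bv,bz] rk=9  ker:bg,bh,bj,bo,bt,by,gh,go,gt,gy,ho,hy,jo,jt,jv,jz,ot,oy,oz,tz
∂2: piv[agh,ajo,aoy,bgo,bgt,bgy,bjv,gho,ghy,goy,joz,jtz,otz] rk=13  ker:hoy
b_2=(14−13)−0=1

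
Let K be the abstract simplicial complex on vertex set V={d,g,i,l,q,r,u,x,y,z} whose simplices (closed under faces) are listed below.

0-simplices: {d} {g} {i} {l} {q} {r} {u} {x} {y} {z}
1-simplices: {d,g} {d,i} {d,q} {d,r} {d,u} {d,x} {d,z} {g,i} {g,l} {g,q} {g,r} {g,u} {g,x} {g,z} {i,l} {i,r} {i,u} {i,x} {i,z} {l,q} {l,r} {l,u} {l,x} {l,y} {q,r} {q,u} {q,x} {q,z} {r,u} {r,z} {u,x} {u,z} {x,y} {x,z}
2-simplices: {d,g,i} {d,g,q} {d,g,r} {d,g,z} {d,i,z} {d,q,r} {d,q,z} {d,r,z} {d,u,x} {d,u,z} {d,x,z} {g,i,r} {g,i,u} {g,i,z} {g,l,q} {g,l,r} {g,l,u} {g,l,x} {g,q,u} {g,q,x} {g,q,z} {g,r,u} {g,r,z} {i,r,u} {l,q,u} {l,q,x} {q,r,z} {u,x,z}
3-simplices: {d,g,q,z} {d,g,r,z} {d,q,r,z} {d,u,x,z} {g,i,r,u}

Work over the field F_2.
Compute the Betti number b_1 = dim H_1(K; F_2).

n_0=10 n_1=34 n_2=28 n_3=5  [Z2]
∂1: piv[dg,di,dq,dr,du,dx,dz,gl,ly] rk=9  ker:gi,gq,gr,gu,gx,gz,il,ir,iu,ix,iz,lq,lr,lu,lx,qr,qu,qx,qz,ru,rz,ux,uz,xy,xz
∂2: piv[dgi,dgq,dgr,dgz,diz,dqr,dqz,drz,dux,duz,dxz,gir,giu,glq,glr,glu,glx,gqu,gqx,gru] rk=20  ker:giz,gqz,grz,iru,lqu,lqx,qrz,uxz
∂3: piv[dgqz,dgrz,dqrz,duxz,giru] rk=5
b_1=(34−9)−20=5

b_1=5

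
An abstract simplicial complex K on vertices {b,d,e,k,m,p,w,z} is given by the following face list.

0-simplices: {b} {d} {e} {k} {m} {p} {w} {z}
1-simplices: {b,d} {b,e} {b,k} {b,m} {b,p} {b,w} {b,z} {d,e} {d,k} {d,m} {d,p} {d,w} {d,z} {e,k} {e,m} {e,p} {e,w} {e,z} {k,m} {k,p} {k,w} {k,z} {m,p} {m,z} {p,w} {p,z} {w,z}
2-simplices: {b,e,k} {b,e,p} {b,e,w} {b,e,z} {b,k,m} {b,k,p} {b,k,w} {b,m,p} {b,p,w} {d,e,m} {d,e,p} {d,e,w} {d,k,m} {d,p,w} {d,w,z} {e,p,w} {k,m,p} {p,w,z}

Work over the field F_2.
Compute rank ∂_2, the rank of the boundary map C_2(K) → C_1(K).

n_0=8 n_1=27 n_2=18  [Z2]
∂1: piv[bd,be,bk,bm,bp,bw,bz] rk=7  ker:de,dk,dm,dp,dw,dz,ek,em,ep,ew,ez,km,kp,kw,kz,mp,mz,pw,pz,wz
∂2: piv[bek,bep,bew,bez,bkm,bkp,bkw,bmp,bpw,dem,dep,dew,dkm,dwz,pwz] rk=15  ker:dpw,epw,kmp
rk∂_2=15

rank∂_2=15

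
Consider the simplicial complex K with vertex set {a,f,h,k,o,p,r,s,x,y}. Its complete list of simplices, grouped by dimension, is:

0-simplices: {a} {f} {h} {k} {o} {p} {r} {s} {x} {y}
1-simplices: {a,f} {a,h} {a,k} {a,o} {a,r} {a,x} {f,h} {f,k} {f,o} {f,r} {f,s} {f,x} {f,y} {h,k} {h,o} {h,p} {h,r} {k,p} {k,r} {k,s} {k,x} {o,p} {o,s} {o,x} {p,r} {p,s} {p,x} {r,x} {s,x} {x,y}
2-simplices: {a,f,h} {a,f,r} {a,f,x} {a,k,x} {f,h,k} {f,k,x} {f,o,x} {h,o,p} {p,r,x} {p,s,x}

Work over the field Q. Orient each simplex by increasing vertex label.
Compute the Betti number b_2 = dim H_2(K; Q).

b_2=0

n_0=10 n_1=30 n_2=10  [Q]
∂1: piv[af,ah,ak,ao,ar,ax,fs,fy,hp] rk=9  ker:fh,fk,fo,fr,fx,hk,ho,hr,kp,kr,ks,kx,op,os,ox,pr,ps,px,rx,sx,xy
∂2: piv[afh,afr,afx,akx,fhk,fkx,fox,hop,prx,psx] rk=10
b_2=(10−10)−0=0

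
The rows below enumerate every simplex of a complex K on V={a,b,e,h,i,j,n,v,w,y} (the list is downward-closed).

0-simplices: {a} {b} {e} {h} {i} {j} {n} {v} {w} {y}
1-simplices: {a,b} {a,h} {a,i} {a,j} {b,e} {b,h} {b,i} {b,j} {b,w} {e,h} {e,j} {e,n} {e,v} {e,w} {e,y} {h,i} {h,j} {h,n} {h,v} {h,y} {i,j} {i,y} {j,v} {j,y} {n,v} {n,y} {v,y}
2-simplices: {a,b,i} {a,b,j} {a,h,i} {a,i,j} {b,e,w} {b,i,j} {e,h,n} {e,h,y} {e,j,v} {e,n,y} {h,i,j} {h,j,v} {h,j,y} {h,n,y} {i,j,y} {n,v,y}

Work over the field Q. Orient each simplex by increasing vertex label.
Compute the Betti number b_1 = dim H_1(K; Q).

n_0=10 n_1=27 n_2=16  [Q]
∂1: piv[ab,ah,ai,aj,be,bw,en,ev,ey] rk=9  ker:bh,bi,bj,eh,ej,ew,hi,hj,hn,hv,hy,ij,iy,jv,jy,nv,ny,vy
∂2: piv[abi,abj,ahi,aij,bew,ehn,ehy,ejv,eny,hij,hjv,hjy,ijy,nvy] rk=14  ker:bij,hny
b_1=(27−9)−14=4

b_1=4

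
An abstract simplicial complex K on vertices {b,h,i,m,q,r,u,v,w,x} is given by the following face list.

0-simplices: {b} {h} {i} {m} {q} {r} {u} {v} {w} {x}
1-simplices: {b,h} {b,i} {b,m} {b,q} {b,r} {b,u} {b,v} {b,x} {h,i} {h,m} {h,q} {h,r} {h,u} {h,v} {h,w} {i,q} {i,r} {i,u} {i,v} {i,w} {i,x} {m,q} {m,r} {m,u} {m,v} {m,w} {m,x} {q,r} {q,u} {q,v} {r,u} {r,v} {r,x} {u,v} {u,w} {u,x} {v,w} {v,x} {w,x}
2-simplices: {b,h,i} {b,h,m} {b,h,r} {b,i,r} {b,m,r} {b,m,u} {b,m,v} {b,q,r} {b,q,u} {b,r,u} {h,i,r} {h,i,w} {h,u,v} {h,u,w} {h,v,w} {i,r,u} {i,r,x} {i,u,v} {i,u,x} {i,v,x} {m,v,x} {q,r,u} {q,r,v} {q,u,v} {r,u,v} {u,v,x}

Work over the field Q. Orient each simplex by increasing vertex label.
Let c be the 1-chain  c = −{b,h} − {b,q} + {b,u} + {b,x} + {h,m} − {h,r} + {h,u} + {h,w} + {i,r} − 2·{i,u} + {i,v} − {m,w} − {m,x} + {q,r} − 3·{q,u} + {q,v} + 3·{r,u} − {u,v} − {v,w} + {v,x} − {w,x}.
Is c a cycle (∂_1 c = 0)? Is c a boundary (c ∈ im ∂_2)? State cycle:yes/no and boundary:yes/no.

n_0=10 n_1=39 n_2=26  [Q]
∂1: piv[bh,bi,bm,bq,br,bu,bv,bx,hw] rk=9  ker:hi,hm,hq,hr,hu,hv,iq,ir,iu,iv,iw,ix,mq,mr,mu,mv,mw,mx,qr,qu,qv,ru,rv,rx,uv,uw,ux,vw,vx,wx
∂2: piv[bhi,bhm,bhr,bir,bmr,bmu,bmv,bqr,bqu,bru,hiw,huv,huw,hvw,iru,irx,iuv,iux,ivx,mvx,qrv,quv] rk=22  ker:hir,qru,ruv,uvx
∂1c = −3·{h} + 3·{m} − 2·{r} + {u} + {v}

cycle:no boundary:no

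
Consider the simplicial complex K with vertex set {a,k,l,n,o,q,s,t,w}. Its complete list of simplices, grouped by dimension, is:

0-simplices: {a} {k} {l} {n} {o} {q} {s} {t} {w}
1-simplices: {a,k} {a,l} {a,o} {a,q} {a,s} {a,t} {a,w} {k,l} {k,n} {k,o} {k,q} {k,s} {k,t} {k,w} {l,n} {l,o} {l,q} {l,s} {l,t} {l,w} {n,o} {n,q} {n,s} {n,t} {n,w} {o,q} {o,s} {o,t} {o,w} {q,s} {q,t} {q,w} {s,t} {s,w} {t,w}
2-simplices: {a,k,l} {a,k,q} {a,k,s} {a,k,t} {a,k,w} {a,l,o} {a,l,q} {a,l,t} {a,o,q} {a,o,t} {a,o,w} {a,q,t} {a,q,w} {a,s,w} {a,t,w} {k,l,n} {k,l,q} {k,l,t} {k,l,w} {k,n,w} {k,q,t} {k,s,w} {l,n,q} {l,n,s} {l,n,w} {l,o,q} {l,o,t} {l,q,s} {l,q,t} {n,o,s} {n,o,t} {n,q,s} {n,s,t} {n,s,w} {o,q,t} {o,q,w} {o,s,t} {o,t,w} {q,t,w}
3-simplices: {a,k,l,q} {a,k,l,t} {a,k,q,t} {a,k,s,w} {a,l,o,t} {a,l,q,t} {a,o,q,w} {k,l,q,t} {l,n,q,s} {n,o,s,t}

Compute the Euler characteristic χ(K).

χ(K)=3

n_0=9 n_1=35 n_2=39 n_3=10
χ=+9−35+39−10=3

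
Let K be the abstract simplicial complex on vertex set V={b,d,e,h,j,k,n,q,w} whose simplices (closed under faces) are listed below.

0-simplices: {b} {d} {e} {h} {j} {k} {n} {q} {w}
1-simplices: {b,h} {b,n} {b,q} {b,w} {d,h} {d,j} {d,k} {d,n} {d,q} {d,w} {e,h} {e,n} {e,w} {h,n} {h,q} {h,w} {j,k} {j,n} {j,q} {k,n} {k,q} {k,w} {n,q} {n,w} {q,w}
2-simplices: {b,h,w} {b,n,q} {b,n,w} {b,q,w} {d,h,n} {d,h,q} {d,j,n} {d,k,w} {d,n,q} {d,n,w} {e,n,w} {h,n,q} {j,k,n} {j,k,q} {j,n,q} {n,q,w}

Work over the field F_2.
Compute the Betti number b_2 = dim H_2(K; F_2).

n_0=9 n_1=25 n_2=16  [Z2]
∂1: piv[bh,bn,bq,bw,dh,dj,dk,eh] rk=8  ker:dn,dq,dw,en,ew,hn,hq,hw,jk,jn,jq,kn,kq,kw,nq,nw,qw
∂2: piv[bhw,bnq,bnw,bqw,dhn,dhq,djn,dkw,dnq,dnw,enw,jkn,jkq,jnq] rk=14  ker:hnq,nqw
b_2=(16−14)−0=2

b_2=2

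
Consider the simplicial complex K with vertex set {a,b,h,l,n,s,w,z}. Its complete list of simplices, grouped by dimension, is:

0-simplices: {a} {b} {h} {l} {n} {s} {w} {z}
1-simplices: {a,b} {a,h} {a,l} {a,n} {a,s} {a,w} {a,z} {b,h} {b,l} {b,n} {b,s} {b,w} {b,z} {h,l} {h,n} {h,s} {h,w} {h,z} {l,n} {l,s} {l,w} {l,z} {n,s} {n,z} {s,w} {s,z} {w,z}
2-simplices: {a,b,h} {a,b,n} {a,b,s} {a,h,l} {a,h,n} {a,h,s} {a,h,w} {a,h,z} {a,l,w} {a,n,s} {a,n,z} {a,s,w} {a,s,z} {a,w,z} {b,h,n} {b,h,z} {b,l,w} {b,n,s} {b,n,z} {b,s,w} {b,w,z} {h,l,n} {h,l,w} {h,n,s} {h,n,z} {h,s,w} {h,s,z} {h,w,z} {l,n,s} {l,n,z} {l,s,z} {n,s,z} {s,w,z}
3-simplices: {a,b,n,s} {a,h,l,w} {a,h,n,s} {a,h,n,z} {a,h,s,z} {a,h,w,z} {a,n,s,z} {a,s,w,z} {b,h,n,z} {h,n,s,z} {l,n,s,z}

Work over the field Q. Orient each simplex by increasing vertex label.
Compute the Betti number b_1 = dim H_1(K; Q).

b_1=0

n_0=8 n_1=27 n_2=33 n_3=11  [Q]
∂1: piv[ab,ah,al,an,as,aw,az] rk=7  ker:bh,bl,bn,bs,bw,bz,hl,hn,hs,hw,hz,ln,ls,lw,lz,ns,nz,sw,sz,wz
∂2: piv[abh,abn,abs,ahl,ahn,ahs,ahw,ahz,alw,ans,anz,asw,asz,awz,bhz,blw,bsw,hln,lns,lnz] rk=20  ker:bhn,bns,bnz,bwz,hlw,hns,hnz,hsw,hsz,hwz,lsz,nsz,swz
∂3: piv[abns,ahlw,ahns,ahnz,ahsz,ahwz,ansz,aswz,bhnz,lnsz] rk=10  ker:hnsz
b_1=(27−7)−20=0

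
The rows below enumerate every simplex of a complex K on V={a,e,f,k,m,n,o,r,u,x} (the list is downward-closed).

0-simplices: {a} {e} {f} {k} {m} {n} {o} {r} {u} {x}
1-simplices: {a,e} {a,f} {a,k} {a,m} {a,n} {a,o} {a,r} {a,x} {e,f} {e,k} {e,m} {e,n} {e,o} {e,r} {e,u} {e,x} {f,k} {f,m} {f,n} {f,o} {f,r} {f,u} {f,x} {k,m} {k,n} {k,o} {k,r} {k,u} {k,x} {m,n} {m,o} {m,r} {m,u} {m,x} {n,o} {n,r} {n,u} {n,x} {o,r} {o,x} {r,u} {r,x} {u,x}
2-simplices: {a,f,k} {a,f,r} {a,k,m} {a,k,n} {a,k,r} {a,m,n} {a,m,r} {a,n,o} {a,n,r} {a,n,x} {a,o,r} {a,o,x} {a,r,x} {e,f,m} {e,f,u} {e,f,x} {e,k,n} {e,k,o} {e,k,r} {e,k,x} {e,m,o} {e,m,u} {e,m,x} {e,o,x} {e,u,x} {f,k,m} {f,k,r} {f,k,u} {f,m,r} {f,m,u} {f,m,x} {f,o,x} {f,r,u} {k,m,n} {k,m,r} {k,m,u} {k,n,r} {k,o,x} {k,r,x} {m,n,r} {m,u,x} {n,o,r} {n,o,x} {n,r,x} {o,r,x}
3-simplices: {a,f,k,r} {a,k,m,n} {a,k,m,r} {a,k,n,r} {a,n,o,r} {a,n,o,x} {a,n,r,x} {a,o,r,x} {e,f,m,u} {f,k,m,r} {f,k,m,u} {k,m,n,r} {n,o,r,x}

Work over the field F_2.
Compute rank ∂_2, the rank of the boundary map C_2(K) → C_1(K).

n_0=10 n_1=43 n_2=45 n_3=13  [Z2]
∂1: piv[ae,af,ak,am,an,ao,ar,ax,eu] rk=9  ker:ef,ek,em,en,eo,er,ex,fk,fm,fn,fo,fr,fu,fx,km,kn,ko,kr,ku,kx,mn,mo,mr,mu,mx,no,nr,nu,nx,or,ox,ru,rx,ux
∂2: piv[afk,afr,akm,akn,akr,amn,amr,ano,anr,anx,aor,aox,arx,efm,efu,efx,ekn,eko,ekr,ekx,emo,emu,emx,eox,eux,fkm,fku,fox,fru,krx] rk=30  ker:fkr,fmr,fmu,fmx,kmn,kmr,kmu,knr,kox,mnr,mux,nor,nox,nrx,orx
∂3: piv[afkr,akmn,akmr,aknr,anor,anox,anrx,aorx,efmu,fkmr,fkmu,kmnr] rk=12  ker:norx
rk∂_2=30

rank∂_2=30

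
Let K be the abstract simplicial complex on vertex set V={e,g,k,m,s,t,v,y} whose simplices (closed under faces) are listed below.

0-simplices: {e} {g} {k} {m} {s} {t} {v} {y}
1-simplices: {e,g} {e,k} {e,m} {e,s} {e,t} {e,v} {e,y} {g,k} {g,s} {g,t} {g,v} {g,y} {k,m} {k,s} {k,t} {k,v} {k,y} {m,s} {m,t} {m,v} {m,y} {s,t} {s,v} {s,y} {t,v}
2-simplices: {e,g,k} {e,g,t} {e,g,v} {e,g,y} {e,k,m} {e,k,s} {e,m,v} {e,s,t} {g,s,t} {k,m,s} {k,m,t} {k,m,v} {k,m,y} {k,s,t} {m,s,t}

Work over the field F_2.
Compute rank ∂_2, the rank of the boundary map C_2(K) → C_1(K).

rank∂_2=14

n_0=8 n_1=25 n_2=15  [Z2]
∂1: piv[eg,ek,em,es,et,ev,ey] rk=7  ker:gk,gs,gt,gv,gy,km,ks,kt,kv,ky,ms,mt,mv,my,st,sv,sy,tv
∂2: piv[egk,egt,egv,egy,ekm,eks,emv,est,gst,kms,kmt,kmv,kmy,kst] rk=14  ker:mst
rk∂_2=14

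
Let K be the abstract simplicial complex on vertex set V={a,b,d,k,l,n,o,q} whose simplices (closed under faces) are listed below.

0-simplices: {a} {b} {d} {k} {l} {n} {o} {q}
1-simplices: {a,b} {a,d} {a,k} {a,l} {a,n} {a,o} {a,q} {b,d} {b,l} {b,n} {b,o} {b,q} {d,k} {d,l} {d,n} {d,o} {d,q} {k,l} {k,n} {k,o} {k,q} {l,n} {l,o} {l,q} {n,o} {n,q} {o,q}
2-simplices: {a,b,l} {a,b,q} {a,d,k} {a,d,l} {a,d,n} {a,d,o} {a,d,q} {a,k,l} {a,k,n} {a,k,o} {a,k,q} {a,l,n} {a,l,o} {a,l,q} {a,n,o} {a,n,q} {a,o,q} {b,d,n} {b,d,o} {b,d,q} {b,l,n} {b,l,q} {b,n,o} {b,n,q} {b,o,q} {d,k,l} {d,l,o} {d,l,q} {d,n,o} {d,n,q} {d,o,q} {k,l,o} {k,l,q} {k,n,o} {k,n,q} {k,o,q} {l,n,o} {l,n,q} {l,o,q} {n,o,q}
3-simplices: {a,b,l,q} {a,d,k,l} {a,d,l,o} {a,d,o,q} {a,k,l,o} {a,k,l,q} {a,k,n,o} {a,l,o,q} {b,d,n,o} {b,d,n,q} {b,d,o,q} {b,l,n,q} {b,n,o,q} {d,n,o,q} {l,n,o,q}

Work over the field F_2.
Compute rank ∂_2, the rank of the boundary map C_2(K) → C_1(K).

rank∂_2=20

n_0=8 n_1=27 n_2=40 n_3=15  [Z2]
∂1: piv[ab,ad,ak,al,an,ao,aq] rk=7  ker:bd,bl,bn,bo,bq,dk,dl,dn,do,dq,kl,kn,ko,kq,ln,lo,lq,no,nq,oq
∂2: piv[abl,abq,adk,adl,adn,ado,adq,akl,akn,ako,akq,aln,alo,alq,ano,anq,aoq,bdn,bdo,bdq] rk=20  ker:bln,blq,bno,bnq,boq,dkl,dlo,dlq,dno,dnq,doq,klo,klq,kno,knq,koq,lno,lnq,loq,noq
∂3: piv[ablq,adkl,adlo,adoq,aklo,aklq,akno,aloq,bdno,bdnq,bdoq,blnq,bnoq,lnoq] rk=14  ker:dnoq
rk∂_2=20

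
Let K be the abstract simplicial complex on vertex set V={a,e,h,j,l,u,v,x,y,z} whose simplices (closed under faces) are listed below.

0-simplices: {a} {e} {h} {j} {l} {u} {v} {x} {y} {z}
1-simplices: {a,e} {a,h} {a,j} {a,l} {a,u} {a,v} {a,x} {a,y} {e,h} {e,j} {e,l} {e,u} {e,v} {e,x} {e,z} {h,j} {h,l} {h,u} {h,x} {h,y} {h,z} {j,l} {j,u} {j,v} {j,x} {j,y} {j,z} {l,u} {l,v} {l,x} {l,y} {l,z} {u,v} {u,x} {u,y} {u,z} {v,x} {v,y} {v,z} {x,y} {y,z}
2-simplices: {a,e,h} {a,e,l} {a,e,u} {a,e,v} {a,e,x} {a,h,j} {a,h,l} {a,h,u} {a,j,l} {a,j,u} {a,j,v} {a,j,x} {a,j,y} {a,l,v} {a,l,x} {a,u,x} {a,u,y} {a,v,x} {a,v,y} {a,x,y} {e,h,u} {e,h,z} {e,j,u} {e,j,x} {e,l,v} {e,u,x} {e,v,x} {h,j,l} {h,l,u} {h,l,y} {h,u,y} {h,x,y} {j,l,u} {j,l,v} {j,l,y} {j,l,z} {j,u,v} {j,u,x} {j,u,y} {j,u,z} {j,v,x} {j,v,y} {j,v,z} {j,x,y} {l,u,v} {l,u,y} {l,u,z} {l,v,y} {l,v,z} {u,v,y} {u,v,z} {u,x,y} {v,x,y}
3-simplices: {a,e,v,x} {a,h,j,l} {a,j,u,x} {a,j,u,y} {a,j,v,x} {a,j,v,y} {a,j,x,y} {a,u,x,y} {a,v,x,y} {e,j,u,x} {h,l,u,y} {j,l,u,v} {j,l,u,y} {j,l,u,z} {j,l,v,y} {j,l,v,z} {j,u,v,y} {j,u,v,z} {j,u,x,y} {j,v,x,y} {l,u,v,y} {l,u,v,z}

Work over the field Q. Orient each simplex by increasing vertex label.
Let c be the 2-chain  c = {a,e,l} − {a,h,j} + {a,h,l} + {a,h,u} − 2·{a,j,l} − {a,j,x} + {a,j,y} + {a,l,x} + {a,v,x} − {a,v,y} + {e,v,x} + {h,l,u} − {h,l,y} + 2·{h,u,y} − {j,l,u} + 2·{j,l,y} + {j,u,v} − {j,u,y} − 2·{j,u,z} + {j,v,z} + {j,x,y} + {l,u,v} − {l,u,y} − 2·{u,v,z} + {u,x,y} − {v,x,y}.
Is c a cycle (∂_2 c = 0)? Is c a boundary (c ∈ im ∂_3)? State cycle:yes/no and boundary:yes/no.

cycle:no boundary:no

n_0=10 n_1=41 n_2=53 n_3=22  [Q]
∂1: piv[ae,ah,aj,al,au,av,ax,ay,ez] rk=9  ker:eh,ej,el,eu,ev,ex,hj,hl,hu,hx,hy,hz,jl,ju,jv,jx,jy,jz,lu,lv,lx,ly,lz,uv,ux,uy,uz,vx,vy,vz,xy,yz
∂2: piv[aeh,ael,aeu,aev,aex,ahj,ahl,ahu,ajl,aju,ajv,ajx,ajy,alv,alx,aux,auy,avx,avy,axy,ehz,eju,hlu,hly,huy,hxy,jlz,juv,juz,jvz] rk=30  ker:ehu,ejx,elv,eux,evx,hjl,jlu,jlv,jly,jux,juy,jvx,jvy,jxy,luv,luy,luz,lvy,lvz,uvy,uvz,uxy,vxy
∂3: piv[aevx,ahjl,ajux,ajuy,ajvx,ajvy,ajxy,auxy,avxy,ejux,hluy,jluv,jluy,jluz,jlvy,jlvz,juvy,juvz] rk=18  ker:juxy,jvxy,luvy,luvz
∂2c = {a,e} + {a,h} − {a,j} + {a,l} − {a,u} − {a,x} + {e,l} + {e,v} − {e,x} − {h,j} + {h,l} + 2·{h,u} − {h,y} − {j,l} − {j,u} − {j,y} + {j,z} − {l,v} + {l,x} + 2·{l,y} + {u,x} − {u,y} + {v,x} − {v,z} + {x,y}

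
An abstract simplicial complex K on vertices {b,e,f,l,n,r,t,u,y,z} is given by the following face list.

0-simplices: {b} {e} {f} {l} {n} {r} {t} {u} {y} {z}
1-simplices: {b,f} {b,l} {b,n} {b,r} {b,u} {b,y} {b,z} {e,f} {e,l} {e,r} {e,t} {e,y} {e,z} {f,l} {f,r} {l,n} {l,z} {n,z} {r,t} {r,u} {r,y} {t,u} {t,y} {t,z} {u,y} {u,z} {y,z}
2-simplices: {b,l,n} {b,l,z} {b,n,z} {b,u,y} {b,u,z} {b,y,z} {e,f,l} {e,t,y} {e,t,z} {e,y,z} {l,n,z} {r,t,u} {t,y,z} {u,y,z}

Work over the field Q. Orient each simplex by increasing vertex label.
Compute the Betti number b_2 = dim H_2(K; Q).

n_0=10 n_1=27 n_2=14  [Q]
∂1: piv[bf,bl,bn,br,bu,by,bz,ef,et] rk=9  ker:el,er,ey,ez,fl,fr,ln,lz,nz,rt,ru,ry,tu,ty,tz,uy,uz,yz
∂2: piv[bln,blz,bnz,buy,buz,byz,efl,ety,etz,eyz,rtu] rk=11  ker:lnz,tyz,uyz
b_2=(14−11)−0=3

b_2=3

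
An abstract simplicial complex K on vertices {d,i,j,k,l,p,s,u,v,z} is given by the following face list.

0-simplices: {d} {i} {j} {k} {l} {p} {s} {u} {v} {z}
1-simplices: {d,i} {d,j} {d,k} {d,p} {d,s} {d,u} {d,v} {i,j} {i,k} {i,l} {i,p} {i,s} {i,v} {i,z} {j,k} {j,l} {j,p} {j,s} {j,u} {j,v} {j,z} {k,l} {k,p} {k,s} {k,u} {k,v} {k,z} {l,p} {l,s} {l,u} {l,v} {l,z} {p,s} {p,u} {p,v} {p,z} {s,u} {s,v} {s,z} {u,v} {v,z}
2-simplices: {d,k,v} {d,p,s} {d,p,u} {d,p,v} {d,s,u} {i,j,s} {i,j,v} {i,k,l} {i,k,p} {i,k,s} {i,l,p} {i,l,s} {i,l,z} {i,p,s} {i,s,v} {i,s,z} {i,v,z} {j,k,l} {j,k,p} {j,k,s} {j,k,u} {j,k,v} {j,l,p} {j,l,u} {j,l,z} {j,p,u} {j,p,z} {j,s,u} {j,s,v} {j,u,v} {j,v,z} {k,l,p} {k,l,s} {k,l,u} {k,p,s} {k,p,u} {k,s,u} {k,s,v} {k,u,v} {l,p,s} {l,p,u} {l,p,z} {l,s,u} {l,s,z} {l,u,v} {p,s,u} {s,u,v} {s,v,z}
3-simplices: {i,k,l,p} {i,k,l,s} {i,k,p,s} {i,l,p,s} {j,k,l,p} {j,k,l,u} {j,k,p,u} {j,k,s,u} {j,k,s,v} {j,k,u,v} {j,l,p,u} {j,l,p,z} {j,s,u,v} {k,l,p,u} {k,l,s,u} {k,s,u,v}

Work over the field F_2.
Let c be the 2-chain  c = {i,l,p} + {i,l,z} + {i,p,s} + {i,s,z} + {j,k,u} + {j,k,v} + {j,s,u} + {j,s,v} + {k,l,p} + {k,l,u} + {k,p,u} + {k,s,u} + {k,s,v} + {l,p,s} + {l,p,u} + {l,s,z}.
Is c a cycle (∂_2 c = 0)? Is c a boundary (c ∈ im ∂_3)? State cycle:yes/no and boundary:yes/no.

cycle:yes boundary:no

n_0=10 n_1=41 n_2=48 n_3=16  [Z2]
∂1: piv[di,dj,dk,dp,ds,du,dv,il,iz] rk=9  ker:ij,ik,ip,is,iv,jk,jl,jp,js,ju,jv,jz,kl,kp,ks,ku,kv,kz,lp,ls,lu,lv,lz,ps,pu,pv,pz,su,sv,sz,uv,vz
∂2: piv[dkv,dps,dpu,dpv,dsu,ijs,ijv,ikl,ikp,iks,ilp,ils,ilz,ips,isv,isz,ivz,jkl,jkp,jks,jku,jkv,jlu,jlz,jpu,jpz,juv,luv] rk=28  ker:jlp,jsu,jsv,jvz,klp,kls,klu,kps,kpu,ksu,ksv,kuv,lps,lpu,lpz,lsu,lsz,psu,suv,svz
∂3: piv[iklp,ikls,ikps,ilps,jklp,jklu,jkpu,jksu,jksv,jkuv,jlpu,jlpz,jsuv,klsu] rk=14  ker:klpu,ksuv
∂2c = 0
c vs im∂3: residual ≠ 0 ⇒ not boundary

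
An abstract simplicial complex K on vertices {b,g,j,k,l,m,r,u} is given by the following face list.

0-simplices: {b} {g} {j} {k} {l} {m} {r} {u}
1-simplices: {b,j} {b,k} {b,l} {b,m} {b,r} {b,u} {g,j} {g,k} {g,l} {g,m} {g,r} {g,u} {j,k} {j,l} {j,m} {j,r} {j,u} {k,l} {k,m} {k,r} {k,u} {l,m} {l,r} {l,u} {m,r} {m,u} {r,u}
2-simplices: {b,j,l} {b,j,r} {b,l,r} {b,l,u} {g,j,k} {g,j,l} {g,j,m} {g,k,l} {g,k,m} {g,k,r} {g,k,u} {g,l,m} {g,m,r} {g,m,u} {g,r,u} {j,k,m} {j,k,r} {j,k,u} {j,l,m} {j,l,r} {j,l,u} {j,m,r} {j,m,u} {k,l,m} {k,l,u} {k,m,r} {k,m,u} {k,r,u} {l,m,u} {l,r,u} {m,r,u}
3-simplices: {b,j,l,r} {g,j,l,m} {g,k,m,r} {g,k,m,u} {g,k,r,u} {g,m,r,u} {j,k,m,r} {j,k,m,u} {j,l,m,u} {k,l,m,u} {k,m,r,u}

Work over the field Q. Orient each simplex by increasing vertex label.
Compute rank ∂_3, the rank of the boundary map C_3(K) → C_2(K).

rank∂_3=10

n_0=8 n_1=27 n_2=31 n_3=11  [Q]
∂1: piv[bj,bk,bl,bm,br,bu,gj] rk=7  ker:gk,gl,gm,gr,gu,jk,jl,jm,jr,ju,kl,km,kr,ku,lm,lr,lu,mr,mu,ru
∂2: piv[bjl,bjr,blr,blu,gjk,gjl,gjm,gkl,gkm,gkr,gku,glm,gmr,gmu,gru,jkr,jku,jlu] rk=18  ker:jkm,jlm,jlr,jmr,jmu,klm,klu,kmr,kmu,kru,lmu,lru,mru
∂3: piv[bjlr,gjlm,gkmr,gkmu,gkru,gmru,jkmr,jkmu,jlmu,klmu] rk=10  ker:kmru
rk∂_3=10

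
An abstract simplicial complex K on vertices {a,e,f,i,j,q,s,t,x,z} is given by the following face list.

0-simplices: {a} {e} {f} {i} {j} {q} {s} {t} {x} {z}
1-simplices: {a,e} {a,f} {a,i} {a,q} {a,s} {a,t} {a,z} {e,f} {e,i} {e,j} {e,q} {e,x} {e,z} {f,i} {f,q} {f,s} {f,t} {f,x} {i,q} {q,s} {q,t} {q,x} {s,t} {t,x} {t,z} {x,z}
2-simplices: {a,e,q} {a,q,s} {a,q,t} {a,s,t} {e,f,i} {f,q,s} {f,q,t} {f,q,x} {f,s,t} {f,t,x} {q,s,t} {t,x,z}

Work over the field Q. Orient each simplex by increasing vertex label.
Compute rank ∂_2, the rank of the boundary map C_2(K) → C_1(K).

rank∂_2=10

n_0=10 n_1=26 n_2=12  [Q]
∂1: piv[ae,af,ai,aq,as,at,az,ej,ex] rk=9  ker:ef,ei,eq,ez,fi,fq,fs,ft,fx,iq,qs,qt,qx,st,tx,tz,xz
∂2: piv[aeq,aqs,aqt,ast,efi,fqs,fqt,fqx,ftx,txz] rk=10  ker:fst,qst
rk∂_2=10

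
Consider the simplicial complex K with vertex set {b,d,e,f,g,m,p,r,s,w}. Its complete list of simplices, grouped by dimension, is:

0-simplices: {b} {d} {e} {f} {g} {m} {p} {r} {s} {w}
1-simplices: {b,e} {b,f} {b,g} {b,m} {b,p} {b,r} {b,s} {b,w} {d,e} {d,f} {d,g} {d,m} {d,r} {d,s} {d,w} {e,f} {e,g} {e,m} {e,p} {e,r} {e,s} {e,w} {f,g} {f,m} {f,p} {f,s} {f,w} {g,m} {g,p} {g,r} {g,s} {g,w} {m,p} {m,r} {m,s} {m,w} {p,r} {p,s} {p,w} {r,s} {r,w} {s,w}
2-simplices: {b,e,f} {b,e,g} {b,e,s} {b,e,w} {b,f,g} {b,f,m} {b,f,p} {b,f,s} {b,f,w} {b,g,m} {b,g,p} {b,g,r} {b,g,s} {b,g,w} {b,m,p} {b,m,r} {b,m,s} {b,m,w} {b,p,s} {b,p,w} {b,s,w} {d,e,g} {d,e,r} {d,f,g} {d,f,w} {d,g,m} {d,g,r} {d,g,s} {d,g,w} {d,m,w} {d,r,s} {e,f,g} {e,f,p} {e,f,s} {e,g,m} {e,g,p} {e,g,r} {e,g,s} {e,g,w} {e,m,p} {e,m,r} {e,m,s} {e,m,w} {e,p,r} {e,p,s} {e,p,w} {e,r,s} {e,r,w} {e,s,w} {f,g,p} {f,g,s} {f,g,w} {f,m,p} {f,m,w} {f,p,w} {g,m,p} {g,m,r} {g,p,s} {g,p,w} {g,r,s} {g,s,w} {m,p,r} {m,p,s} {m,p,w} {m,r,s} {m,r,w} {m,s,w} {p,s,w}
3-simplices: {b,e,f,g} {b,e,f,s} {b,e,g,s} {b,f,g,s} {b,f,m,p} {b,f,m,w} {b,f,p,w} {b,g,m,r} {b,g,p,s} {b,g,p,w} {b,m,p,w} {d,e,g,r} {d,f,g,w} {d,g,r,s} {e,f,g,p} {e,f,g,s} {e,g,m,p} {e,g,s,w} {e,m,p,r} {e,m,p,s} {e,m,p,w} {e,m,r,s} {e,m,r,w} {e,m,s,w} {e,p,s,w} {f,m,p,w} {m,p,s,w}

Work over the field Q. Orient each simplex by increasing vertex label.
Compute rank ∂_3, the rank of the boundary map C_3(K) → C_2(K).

rank∂_3=24

n_0=10 n_1=42 n_2=68 n_3=27  [Q]
∂1: piv[be,bf,bg,bm,bp,br,bs,bw,de] rk=9  ker:df,dg,dm,dr,ds,dw,ef,eg,em,ep,er,es,ew,fg,fm,fp,fs,fw,gm,gp,gr,gs,gw,mp,mr,ms,mw,pr,ps,pw,rs,rw,sw
∂2: piv[bef,beg,bes,bew,bfg,bfm,bfp,bfs,bfw,bgm,bgp,bgr,bgs,bgw,bmp,bmr,bms,bmw,bps,bpw,bsw,deg,der,dfg,dfw,dgm,dgr,dgs,drs,efp,egm,epr,erw] rk=33  ker:dgw,dmw,efg,efs,egp,egr,egs,egw,emp,emr,ems,emw,eps,epw,ers,esw,fgp,fgs,fgw,fmp,fmw,fpw,gmp,gmr,gps,gpw,grs,gsw,mpr,mps,mpw,mrs,mrw,msw,psw
∂3: piv[befg,befs,begs,bfgs,bfmp,bfmw,bfpw,bgmr,bgps,bgpw,bmpw,degr,dfgw,dgrs,efgp,egmp,egsw,empr,emps,empw,emrs,emrw,emsw,epsw] rk=24  ker:efgs,fmpw,mpsw
rk∂_3=24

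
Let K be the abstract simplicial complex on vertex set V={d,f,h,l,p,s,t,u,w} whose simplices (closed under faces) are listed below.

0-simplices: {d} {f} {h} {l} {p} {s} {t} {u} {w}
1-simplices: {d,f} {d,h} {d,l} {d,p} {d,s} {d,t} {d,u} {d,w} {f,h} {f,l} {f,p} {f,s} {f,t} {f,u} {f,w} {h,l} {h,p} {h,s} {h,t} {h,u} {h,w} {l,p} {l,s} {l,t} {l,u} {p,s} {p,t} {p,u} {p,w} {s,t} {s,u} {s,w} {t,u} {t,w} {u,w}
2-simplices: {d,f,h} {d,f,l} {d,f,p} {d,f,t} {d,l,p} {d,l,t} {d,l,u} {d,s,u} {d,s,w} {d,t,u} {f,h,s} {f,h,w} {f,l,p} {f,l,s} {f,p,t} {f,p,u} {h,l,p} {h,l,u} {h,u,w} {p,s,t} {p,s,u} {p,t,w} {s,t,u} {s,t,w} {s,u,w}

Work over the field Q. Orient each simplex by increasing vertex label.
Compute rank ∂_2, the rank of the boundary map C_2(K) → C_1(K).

n_0=9 n_1=35 n_2=25  [Q]
∂1: piv[df,dh,dl,dp,ds,dt,du,dw] rk=8  ker:fh,fl,fp,fs,ft,fu,fw,hl,hp,hs,ht,hu,hw,lp,ls,lt,lu,ps,pt,pu,pw,st,su,sw,tu,tw,uw
∂2: piv[dfh,dfl,dfp,dft,dlp,dlt,dlu,dsu,dsw,dtu,fhs,fhw,fls,fpt,fpu,hlp,hlu,huw,pst,psu,ptw,stu,stw,suw] rk=24  ker:flp
rk∂_2=24

rank∂_2=24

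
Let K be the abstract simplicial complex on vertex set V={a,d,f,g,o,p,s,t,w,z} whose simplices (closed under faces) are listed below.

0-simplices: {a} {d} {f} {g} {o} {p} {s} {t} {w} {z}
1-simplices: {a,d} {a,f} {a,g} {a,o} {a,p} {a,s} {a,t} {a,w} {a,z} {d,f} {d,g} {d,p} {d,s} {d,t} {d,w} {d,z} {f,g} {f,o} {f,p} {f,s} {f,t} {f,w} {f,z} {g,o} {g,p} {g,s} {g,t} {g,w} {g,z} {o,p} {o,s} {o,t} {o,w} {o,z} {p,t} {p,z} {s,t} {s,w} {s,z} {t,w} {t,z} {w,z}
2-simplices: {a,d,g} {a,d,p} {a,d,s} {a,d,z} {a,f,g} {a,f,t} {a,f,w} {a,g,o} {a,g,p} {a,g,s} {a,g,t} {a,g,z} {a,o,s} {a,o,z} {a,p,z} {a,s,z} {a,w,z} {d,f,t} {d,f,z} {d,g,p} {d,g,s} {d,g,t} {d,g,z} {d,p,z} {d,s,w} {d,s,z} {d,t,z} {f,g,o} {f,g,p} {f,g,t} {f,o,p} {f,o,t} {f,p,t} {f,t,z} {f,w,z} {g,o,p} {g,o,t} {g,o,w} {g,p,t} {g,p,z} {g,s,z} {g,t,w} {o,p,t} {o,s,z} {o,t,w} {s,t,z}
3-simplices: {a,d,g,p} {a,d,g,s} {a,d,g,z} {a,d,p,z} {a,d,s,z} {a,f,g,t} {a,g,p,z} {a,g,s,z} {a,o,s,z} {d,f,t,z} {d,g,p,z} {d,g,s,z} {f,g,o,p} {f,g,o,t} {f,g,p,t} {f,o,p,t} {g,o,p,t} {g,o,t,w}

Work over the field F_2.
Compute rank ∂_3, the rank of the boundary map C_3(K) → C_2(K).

n_0=10 n_1=42 n_2=46 n_3=18  [Z2]
∂1: piv[ad,af,ag,ao,ap,as,at,aw,az] rk=9  ker:df,dg,dp,ds,dt,dw,dz,fg,fo,fp,fs,ft,fw,fz,go,gp,gs,gt,gw,gz,op,os,ot,ow,oz,pt,pz,st,sw,sz,tw,tz,wz
∂2: piv[adg,adp,ads,adz,afg,aft,afw,ago,agp,ags,agt,agz,aos,aoz,apz,asz,awz,dft,dfz,dgt,dsw,dtz,fgo,fgp,fop,fot,fpt,gow,gtw,stz] rk=30  ker:dgp,dgs,dgz,dpz,dsz,fgt,ftz,fwz,gop,got,gpt,gpz,gsz,opt,osz,otw
∂3: piv[adgp,adgs,adgz,adpz,adsz,afgt,agpz,agsz,aosz,dftz,fgop,fgot,fgpt,fopt,gotw] rk=15  ker:dgpz,dgsz,gopt
rk∂_3=15

rank∂_3=15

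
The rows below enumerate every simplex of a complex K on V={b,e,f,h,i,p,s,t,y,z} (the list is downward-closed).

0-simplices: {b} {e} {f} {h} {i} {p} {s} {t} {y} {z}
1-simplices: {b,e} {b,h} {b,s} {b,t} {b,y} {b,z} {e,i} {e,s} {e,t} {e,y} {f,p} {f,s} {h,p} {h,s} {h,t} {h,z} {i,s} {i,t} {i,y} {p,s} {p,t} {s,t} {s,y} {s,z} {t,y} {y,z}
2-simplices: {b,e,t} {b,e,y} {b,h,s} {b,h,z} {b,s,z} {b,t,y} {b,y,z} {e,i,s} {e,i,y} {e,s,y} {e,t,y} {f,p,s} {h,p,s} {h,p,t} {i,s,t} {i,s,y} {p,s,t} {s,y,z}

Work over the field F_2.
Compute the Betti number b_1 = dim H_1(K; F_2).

b_1=1

n_0=10 n_1=26 n_2=18  [Z2]
∂1: piv[be,bh,bs,bt,by,bz,ei,fp,fs] rk=9  ker:es,et,ey,hp,hs,ht,hz,is,it,iy,ps,pt,st,sy,sz,ty,yz
∂2: piv[bet,bey,bhs,bhz,bsz,bty,byz,eis,eiy,esy,fps,hps,hpt,ist,pst,syz] rk=16  ker:ety,isy
b_1=(26−9)−16=1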